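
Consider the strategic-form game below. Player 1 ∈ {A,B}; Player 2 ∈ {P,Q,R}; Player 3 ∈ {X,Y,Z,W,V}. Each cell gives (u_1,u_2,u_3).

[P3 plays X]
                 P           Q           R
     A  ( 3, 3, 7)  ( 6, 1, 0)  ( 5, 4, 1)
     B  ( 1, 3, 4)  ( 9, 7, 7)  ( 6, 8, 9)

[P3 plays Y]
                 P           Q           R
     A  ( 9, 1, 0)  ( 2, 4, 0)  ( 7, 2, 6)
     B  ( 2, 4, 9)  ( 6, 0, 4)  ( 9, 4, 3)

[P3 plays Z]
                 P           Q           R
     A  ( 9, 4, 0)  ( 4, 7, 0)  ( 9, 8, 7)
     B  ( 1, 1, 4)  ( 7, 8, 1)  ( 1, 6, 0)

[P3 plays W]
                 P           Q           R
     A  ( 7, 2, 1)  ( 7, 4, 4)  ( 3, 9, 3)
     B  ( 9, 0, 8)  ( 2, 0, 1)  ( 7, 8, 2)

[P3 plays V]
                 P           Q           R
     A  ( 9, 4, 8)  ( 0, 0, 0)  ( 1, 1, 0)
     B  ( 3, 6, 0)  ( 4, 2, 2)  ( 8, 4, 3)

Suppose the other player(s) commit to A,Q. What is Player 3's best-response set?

argmax u_3 = {W}

u_3(X vs A,Q) = 0
u_3(Y vs A,Q) = 0
u_3(Z vs A,Q) = 0
u_3(W vs A,Q) = 4
u_3(V vs A,Q) = 0
max payoff 4 at {W}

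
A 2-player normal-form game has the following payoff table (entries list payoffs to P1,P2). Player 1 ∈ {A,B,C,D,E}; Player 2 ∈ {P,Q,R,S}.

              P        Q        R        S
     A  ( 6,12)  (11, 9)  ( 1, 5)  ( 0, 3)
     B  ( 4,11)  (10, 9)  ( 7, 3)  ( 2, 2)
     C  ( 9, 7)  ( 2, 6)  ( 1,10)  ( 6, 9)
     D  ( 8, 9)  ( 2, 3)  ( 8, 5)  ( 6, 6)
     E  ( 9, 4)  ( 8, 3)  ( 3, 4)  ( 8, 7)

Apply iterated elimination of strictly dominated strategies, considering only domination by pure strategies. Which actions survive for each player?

P2 drop Q (P beats it: A:12>9 B:11>9 C:7>6 D:9>3 E:4>3)
P1 drop A (D beats it: P:8>6 R:8>1 S:6>0)
P1 drop B (D beats it: P:8>4 R:8>7 S:6>2)
P1→{C,D,E} P2→{P,R,S}

IESDS → P1:{C,D,E} P2:{P,R,S}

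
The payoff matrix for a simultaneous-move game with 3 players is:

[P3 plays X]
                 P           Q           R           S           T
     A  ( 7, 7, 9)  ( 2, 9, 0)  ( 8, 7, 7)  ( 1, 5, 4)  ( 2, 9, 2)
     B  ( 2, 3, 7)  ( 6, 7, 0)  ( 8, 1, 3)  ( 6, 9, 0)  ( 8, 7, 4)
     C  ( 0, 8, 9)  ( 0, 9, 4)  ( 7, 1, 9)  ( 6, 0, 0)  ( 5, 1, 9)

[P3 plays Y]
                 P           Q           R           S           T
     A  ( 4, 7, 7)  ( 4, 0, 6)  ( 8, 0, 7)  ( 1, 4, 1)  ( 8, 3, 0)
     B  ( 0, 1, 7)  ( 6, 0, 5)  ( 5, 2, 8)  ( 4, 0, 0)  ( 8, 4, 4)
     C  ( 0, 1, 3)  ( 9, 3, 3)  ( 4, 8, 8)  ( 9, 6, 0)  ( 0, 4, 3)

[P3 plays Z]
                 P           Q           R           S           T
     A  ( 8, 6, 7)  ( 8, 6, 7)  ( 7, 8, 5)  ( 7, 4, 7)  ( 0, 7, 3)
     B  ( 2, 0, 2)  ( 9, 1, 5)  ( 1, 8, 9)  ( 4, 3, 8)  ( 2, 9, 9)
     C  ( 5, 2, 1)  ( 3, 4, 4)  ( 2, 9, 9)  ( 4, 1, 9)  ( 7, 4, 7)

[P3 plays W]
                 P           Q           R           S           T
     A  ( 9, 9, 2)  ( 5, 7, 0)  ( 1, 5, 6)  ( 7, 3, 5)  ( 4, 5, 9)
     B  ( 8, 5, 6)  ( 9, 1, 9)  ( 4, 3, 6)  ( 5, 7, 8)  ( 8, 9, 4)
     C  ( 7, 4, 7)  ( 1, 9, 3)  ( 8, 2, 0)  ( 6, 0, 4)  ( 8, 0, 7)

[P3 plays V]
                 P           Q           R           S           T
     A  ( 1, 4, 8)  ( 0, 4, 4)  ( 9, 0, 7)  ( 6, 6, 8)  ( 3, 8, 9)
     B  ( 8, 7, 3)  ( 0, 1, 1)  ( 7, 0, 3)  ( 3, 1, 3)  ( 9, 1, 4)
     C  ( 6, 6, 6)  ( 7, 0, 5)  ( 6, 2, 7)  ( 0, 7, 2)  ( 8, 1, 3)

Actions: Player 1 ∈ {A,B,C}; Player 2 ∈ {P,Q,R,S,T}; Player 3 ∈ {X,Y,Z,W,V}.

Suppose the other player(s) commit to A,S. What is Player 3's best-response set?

u_3(X vs A,S) = 4
u_3(Y vs A,S) = 1
u_3(Z vs A,S) = 7
u_3(W vs A,S) = 5
u_3(V vs A,S) = 8
max payoff 8 at {V}

argmax u_3 = {V}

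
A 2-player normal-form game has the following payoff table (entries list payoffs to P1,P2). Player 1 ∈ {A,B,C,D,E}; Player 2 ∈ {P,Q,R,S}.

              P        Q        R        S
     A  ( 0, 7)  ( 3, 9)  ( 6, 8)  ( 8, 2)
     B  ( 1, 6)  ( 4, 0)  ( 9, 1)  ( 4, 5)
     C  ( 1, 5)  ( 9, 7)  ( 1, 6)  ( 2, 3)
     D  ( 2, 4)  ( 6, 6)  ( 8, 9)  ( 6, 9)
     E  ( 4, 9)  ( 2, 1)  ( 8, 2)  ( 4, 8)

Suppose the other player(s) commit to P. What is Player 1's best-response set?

u_1(A vs P) = 0
u_1(B vs P) = 1
u_1(C vs P) = 1
u_1(D vs P) = 2
u_1(E vs P) = 4
max payoff 4 at {E}

P1 best: {E}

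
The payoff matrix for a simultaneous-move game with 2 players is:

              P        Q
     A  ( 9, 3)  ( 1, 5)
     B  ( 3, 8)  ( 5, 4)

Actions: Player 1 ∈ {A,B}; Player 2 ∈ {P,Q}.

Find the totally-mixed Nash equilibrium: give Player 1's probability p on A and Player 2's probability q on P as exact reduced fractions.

P1 indiff ⇒ q·9+(1-q)·1 = q·3+(1-q)·5 ⇒ q(6) = (1-q)(4) ⇒ q = 2/5
P2 indiff ⇒ p·3+(1-p)·8 = p·5+(1-p)·4 ⇒ p(-2) = (1-p)(-4) ⇒ p = 2/3

p=2/3, q=2/5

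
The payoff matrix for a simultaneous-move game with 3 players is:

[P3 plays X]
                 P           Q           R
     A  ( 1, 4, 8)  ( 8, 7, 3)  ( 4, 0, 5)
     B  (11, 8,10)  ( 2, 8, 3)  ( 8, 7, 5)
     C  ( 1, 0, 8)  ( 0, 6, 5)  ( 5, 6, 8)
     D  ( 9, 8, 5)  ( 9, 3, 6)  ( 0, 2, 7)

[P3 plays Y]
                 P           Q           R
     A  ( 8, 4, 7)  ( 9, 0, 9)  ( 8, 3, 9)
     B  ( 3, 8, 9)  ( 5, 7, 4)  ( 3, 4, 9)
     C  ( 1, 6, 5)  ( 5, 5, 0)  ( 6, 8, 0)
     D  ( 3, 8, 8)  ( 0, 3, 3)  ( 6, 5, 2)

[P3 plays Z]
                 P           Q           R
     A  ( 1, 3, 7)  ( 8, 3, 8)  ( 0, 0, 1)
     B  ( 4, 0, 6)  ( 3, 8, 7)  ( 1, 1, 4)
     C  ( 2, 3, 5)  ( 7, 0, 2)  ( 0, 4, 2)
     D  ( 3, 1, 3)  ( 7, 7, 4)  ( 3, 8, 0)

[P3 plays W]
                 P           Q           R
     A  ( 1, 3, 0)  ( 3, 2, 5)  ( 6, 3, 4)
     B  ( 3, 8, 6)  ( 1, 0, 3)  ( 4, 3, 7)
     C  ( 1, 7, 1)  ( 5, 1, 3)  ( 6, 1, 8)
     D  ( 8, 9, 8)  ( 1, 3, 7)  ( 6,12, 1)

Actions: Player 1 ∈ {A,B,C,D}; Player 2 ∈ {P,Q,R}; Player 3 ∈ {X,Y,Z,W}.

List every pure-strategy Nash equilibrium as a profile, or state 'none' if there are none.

Nash profiles: (B,P,X)

(A,P,X): not NE [P1→B gives 11>1; P2→Q gives 7>4]
(A,P,Y): not NE [P3→X gives 8>7]
(A,P,Z): not NE [P1→B gives 4>1; P3→X gives 8>7]
(A,P,W): not NE [P1→D gives 8>1; P3→X gives 8>0]
(A,Q,X): not NE [P1→D gives 9>8; P3→Y gives 9>3]
(A,Q,Y): not NE [P2→P gives 4>0]
(A,Q,Z): not NE [P3→Y gives 9>8]
(A,Q,W): not NE [P1→C gives 5>3; P2→R gives 3>2; P3→Y gives 9>5]
(A,R,X): not NE [P1→B gives 8>4; P2→Q gives 7>0; P3→Y gives 9>5]
(A,R,Y): not NE [P2→P gives 4>3]
(A,R,Z): not NE [P1→D gives 3>0; P2→Q gives 3>0; P3→Y gives 9>1]
(A,R,W): not NE [P3→Y gives 9>4]
(B,P,X): NE
(B,P,Y): not NE [P1→A gives 8>3; P3→X gives 10>9]
(B,P,Z): not NE [P2→Q gives 8>0; P3→X gives 10>6]
(B,P,W): not NE [P1→D gives 8>3; P3→X gives 10>6]
(B,Q,X): not NE [P1→D gives 9>2; P3→Z gives 7>3]
(B,Q,Y): not NE [P1→A gives 9>5; P2→P gives 8>7; P3→Z gives 7>4]
(B,Q,Z): not NE [P1→A gives 8>3]
(B,Q,W): not NE [P1→C gives 5>1; P2→P gives 8>0; P3→Z gives 7>3]
(B,R,X): not NE [P2→Q gives 8>7; P3→Y gives 9>5]
(B,R,Y): not NE [P1→A gives 8>3; P2→P gives 8>4]
(B,R,Z): not NE [P1→D gives 3>1; P2→Q gives 8>1; P3→Y gives 9>4]
(B,R,W): not NE [P1→D gives 6>4; P2→P gives 8>3; P3→Y gives 9>7]
(C,P,X): not NE [P1→B gives 11>1; P2→R gives 6>0]
(C,P,Y): not NE [P1→A gives 8>1; P2→R gives 8>6; P3→X gives 8>5]
(C,P,Z): not NE [P1→B gives 4>2; P2→R gives 4>3; P3→X gives 8>5]
(C,P,W): not NE [P1→D gives 8>1; P3→X gives 8>1]
(C,Q,X): not NE [P1→D gives 9>0]
(C,Q,Y): not NE [P1→A gives 9>5; P2→R gives 8>5; P3→X gives 5>0]
(C,Q,Z): not NE [P1→A gives 8>7; P2→R gives 4>0; P3→X gives 5>2]
(C,Q,W): not NE [P2→P gives 7>1; P3→X gives 5>3]
(C,R,X): not NE [P1→B gives 8>5]
(C,R,Y): not NE [P1→A gives 8>6; P3→W gives 8>0]
(C,R,Z): not NE [P1→D gives 3>0; P3→W gives 8>2]
(C,R,W): not NE [P2→P gives 7>1]
(D,P,X): not NE [P1→B gives 11>9; P3→W gives 8>5]
(D,P,Y): not NE [P1→A gives 8>3]
(D,P,Z): not NE [P1→B gives 4>3; P2→R gives 8>1; P3→W gives 8>3]
(D,P,W): not NE [P2→R gives 12>9]
(D,Q,X): not NE [P2→P gives 8>3; P3→W gives 7>6]
(D,Q,Y): not NE [P1→A gives 9>0; P2→P gives 8>3; P3→W gives 7>3]
(D,Q,Z): not NE [P1→A gives 8>7; P2→R gives 8>7; P3→W gives 7>4]
(D,Q,W): not NE [P1→C gives 5>1; P2→R gives 12>3]
(D,R,X): not NE [P1→B gives 8>0; P2→P gives 8>2]
(D,R,Y): not NE [P1→A gives 8>6; P2→P gives 8>5; P3→X gives 7>2]
(D,R,Z): not NE [P3→X gives 7>0]
(D,R,W): not NE [P3→X gives 7>1]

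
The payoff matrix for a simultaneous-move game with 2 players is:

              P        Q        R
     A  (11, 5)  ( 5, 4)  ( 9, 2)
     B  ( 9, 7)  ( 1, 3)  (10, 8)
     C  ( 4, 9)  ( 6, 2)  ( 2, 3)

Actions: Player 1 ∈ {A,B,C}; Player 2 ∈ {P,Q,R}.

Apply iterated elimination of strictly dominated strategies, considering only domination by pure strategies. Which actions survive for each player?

IESDS → P1:{A,B} P2:{P,R}

P2 drop Q (P beats it: A:5>4 B:7>3 C:9>2)
P1 drop C (A beats it: P:11>4 R:9>2)
P1→{A,B} P2→{P,R}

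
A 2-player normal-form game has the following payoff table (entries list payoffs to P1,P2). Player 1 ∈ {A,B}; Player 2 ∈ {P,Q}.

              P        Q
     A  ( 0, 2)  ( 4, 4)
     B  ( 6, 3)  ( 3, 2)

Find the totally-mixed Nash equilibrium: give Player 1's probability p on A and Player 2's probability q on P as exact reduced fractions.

(p,q) = (1/3, 1/7)

P1 indiff ⇒ q·0+(1-q)·4 = q·6+(1-q)·3 ⇒ q(-6) = (1-q)(-1) ⇒ q = 1/7
P2 indiff ⇒ p·2+(1-p)·3 = p·4+(1-p)·2 ⇒ p(-2) = (1-p)(-1) ⇒ p = 1/3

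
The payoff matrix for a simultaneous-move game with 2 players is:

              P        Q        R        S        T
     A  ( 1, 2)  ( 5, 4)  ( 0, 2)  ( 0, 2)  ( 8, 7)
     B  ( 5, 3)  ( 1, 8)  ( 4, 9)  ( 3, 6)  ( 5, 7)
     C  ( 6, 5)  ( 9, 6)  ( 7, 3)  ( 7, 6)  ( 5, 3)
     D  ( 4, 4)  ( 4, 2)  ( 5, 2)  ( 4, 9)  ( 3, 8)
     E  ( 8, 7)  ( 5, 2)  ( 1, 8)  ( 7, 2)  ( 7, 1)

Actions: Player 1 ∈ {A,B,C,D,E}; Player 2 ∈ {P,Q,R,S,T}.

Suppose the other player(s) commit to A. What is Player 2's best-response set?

u_2(P vs A) = 2
u_2(Q vs A) = 4
u_2(R vs A) = 2
u_2(S vs A) = 2
u_2(T vs A) = 7
max payoff 7 at {T}

BR_2 = {T}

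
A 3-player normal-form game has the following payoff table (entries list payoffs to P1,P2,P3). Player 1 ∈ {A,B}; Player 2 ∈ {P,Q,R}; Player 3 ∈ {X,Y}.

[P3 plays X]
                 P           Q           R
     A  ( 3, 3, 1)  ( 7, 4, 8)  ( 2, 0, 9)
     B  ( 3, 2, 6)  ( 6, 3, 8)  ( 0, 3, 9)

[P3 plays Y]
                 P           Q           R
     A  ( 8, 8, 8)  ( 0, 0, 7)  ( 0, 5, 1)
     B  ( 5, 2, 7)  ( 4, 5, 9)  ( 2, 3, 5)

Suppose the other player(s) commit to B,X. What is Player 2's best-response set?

argmax u_2 = {Q,R}

u_2(P vs B,X) = 2
u_2(Q vs B,X) = 3
u_2(R vs B,X) = 3
max payoff 3 at {Q,R}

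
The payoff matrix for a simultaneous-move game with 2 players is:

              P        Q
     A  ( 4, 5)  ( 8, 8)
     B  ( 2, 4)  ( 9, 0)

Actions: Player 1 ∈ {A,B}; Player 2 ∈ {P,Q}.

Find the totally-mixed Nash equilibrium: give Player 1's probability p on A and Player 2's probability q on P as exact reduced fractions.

(p,q) = (4/7, 1/3)

P1 indiff ⇒ q·4+(1-q)·8 = q·2+(1-q)·9 ⇒ q(2) = (1-q)(1) ⇒ q = 1/3
P2 indiff ⇒ p·5+(1-p)·4 = p·8+(1-p)·0 ⇒ p(-3) = (1-p)(-4) ⇒ p = 4/7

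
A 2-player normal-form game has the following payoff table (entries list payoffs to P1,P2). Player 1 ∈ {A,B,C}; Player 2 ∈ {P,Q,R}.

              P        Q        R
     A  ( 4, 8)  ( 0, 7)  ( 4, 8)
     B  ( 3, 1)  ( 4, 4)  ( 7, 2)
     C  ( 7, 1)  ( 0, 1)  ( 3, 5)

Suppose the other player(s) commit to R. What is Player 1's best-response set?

P1 best: {B}

u_1(A vs R) = 4
u_1(B vs R) = 7
u_1(C vs R) = 3
max payoff 7 at {B}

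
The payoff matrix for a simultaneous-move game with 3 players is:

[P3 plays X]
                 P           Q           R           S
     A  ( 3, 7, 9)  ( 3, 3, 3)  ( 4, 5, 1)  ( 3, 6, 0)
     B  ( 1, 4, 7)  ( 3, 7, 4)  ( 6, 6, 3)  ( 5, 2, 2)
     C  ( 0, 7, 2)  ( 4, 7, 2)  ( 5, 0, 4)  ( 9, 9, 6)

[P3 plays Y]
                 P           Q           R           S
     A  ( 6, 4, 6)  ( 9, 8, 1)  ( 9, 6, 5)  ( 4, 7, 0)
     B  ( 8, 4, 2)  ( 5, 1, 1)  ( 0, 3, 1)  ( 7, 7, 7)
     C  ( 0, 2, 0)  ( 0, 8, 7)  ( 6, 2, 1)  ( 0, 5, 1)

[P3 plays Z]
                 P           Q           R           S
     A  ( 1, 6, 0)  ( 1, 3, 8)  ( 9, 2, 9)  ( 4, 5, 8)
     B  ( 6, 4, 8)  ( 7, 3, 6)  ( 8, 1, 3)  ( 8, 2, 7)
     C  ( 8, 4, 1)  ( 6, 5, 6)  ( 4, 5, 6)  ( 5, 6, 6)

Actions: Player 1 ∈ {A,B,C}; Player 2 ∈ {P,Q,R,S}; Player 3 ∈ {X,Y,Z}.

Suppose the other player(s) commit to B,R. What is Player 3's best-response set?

u_3(X vs B,R) = 3
u_3(Y vs B,R) = 1
u_3(Z vs B,R) = 3
max payoff 3 at {X,Z}

P3 best: {X,Z}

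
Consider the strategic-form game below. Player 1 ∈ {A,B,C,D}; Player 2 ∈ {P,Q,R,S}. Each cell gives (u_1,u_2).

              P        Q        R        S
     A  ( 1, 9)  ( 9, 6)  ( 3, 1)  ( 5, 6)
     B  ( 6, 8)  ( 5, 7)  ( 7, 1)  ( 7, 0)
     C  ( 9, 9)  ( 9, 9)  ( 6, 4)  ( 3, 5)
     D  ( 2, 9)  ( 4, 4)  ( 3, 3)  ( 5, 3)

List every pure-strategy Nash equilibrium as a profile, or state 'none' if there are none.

(A,P): not NE [P1→C gives 9>1]
(A,Q): not NE [P2→P gives 9>6]
(A,R): not NE [P1→B gives 7>3; P2→P gives 9>1]
(A,S): not NE [P1→B gives 7>5; P2→P gives 9>6]
(B,P): not NE [P1→C gives 9>6]
(B,Q): not NE [P1→C gives 9>5; P2→P gives 8>7]
(B,R): not NE [P2→P gives 8>1]
(B,S): not NE [P2→P gives 8>0]
(C,P): NE
(C,Q): NE
(C,R): not NE [P1→B gives 7>6; P2→Q gives 9>4]
(C,S): not NE [P1→B gives 7>3; P2→Q gives 9>5]
(D,P): not NE [P1→C gives 9>2]
(D,Q): not NE [P1→C gives 9>4; P2→P gives 9>4]
(D,R): not NE [P1→B gives 7>3; P2→P gives 9>3]
(D,S): not NE [P1→B gives 7>5; P2→P gives 9>3]

NE set: (C,P), (C,Q)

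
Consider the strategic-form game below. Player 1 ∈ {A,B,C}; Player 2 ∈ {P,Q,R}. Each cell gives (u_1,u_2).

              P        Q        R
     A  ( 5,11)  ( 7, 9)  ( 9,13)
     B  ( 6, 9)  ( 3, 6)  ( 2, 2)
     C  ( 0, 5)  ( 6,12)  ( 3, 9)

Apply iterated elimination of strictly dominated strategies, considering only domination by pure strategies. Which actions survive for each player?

Survivors P1:{A,B} P2:{P,R}

P1 drop C (A beats it: P:5>0 Q:7>6 R:9>3)
P2 drop Q (P beats it: A:11>9 B:9>6)
P1→{A,B} P2→{P,R}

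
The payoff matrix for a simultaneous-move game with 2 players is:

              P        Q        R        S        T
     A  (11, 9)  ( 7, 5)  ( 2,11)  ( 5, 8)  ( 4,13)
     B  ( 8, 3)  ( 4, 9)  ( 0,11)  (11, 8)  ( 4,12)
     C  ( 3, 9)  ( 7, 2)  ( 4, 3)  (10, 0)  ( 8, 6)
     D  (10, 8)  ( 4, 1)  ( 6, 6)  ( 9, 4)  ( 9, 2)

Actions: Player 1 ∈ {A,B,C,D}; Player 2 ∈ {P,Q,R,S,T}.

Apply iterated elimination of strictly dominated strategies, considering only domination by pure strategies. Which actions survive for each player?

IESDS → P1:{A,D} P2:{P,R,T}

P2 drop Q (R beats it: A:11>5 B:11>9 C:3>2 D:6>1)
P2 drop S (R beats it: A:11>8 B:11>8 C:3>0 D:6>4)
P1 drop B (D beats it: P:10>8 R:6>0 T:9>4)
P1 drop C (D beats it: P:10>3 R:6>4 T:9>8)
P1→{A,D} P2→{P,R,T}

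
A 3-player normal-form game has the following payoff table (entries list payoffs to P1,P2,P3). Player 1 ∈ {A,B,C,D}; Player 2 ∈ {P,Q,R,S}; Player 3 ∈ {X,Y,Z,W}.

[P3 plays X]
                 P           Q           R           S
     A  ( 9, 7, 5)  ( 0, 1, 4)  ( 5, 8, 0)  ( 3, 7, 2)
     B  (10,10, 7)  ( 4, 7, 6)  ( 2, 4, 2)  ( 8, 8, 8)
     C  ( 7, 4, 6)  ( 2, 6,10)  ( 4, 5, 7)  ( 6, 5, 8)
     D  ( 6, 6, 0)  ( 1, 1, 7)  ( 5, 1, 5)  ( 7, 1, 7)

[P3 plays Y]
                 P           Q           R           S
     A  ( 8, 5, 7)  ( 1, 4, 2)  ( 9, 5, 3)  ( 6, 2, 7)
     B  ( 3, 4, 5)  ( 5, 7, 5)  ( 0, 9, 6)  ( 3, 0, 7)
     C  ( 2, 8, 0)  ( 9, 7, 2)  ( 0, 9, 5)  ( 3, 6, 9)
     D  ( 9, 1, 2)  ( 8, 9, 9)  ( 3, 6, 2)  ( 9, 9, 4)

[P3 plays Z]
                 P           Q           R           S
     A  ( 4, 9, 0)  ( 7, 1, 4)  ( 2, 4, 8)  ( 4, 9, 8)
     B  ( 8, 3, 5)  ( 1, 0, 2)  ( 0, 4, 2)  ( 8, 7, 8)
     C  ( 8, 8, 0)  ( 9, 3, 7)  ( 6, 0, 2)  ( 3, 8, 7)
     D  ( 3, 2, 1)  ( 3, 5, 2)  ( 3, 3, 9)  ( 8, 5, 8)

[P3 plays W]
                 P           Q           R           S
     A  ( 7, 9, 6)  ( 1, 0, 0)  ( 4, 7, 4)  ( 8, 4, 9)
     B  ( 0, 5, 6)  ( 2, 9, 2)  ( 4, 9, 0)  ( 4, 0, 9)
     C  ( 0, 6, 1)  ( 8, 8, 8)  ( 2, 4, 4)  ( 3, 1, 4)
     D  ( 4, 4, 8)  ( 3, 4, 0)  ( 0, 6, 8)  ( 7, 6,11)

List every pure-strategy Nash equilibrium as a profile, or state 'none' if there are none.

(A,P,X): not NE [P1→B gives 10>9; P2→R gives 8>7; P3→Y gives 7>5]
(A,P,Y): not NE [P1→D gives 9>8]
(A,P,Z): not NE [P1→C gives 8>4; P3→Y gives 7>0]
(A,P,W): not NE [P3→Y gives 7>6]
(A,Q,X): not NE [P1→B gives 4>0; P2→R gives 8>1]
(A,Q,Y): not NE [P1→C gives 9>1; P2→R gives 5>4; P3→Z gives 4>2]
(A,Q,Z): not NE [P1→C gives 9>7; P2→S gives 9>1]
(A,Q,W): not NE [P1→C gives 8>1; P2→P gives 9>0; P3→Z gives 4>0]
(A,R,X): not NE [P3→Z gives 8>0]
(A,R,Y): not NE [P3→Z gives 8>3]
(A,R,Z): not NE [P1→C gives 6>2; P2→S gives 9>4]
(A,R,W): not NE [P2→P gives 9>7; P3→Z gives 8>4]
(A,S,X): not NE [P1→B gives 8>3; P2→R gives 8>7; P3→W gives 9>2]
(A,S,Y): not NE [P1→D gives 9>6; P2→R gives 5>2; P3→W gives 9>7]
(A,S,Z): not NE [P1→D gives 8>4; P3→W gives 9>8]
(A,S,W): not NE [P2→P gives 9>4]
(B,P,X): NE
(B,P,Y): not NE [P1→D gives 9>3; P2→R gives 9>4; P3→X gives 7>5]
(B,P,Z): not NE [P2→S gives 7>3; P3→X gives 7>5]
(B,P,W): not NE [P1→A gives 7>0; P2→R gives 9>5; P3→X gives 7>6]
(B,Q,X): not NE [P2→P gives 10>7]
(B,Q,Y): not NE [P1→C gives 9>5; P2→R gives 9>7; P3→X gives 6>5]
(B,Q,Z): not NE [P1→C gives 9>1; P2→S gives 7>0; P3→X gives 6>2]
(B,Q,W): not NE [P1→C gives 8>2; P3→X gives 6>2]
(B,R,X): not NE [P1→D gives 5>2; P2→P gives 10>4; P3→Y gives 6>2]
(B,R,Y): not NE [P1→A gives 9>0]
(B,R,Z): not NE [P1→C gives 6>0; P2→S gives 7>4; P3→Y gives 6>2]
(B,R,W): not NE [P3→Y gives 6>0]
(B,S,X): not NE [P2→P gives 10>8; P3→W gives 9>8]
(B,S,Y): not NE [P1→D gives 9>3; P2→R gives 9>0; P3→W gives 9>7]
(B,S,Z): not NE [P3→W gives 9>8]
(B,S,W): not NE [P1→A gives 8>4; P2→R gives 9>0]
(C,P,X): not NE [P1→B gives 10>7; P2→Q gives 6>4]
(C,P,Y): not NE [P1→D gives 9>2; P2→R gives 9>8; P3→X gives 6>0]
(C,P,Z): not NE [P3→X gives 6>0]
(C,P,W): not NE [P1→A gives 7>0; P2→Q gives 8>6; P3→X gives 6>1]
(C,Q,X): not NE [P1→B gives 4>2]
(C,Q,Y): not NE [P2→R gives 9>7; P3→X gives 10>2]
(C,Q,Z): not NE [P2→S gives 8>3; P3→X gives 10>7]
(C,Q,W): not NE [P3→X gives 10>8]
(C,R,X): not NE [P1→D gives 5>4; P2→Q gives 6>5]
(C,R,Y): not NE [P1→A gives 9>0; P3→X gives 7>5]
(C,R,Z): not NE [P2→S gives 8>0; P3→X gives 7>2]
(C,R,W): not NE [P1→B gives 4>2; P2→Q gives 8>4; P3→X gives 7>4]
(C,S,X): not NE [P1→B gives 8>6; P2→Q gives 6>5; P3→Y gives 9>8]
(C,S,Y): not NE [P1→D gives 9>3; P2→R gives 9>6]
(C,S,Z): not NE [P1→D gives 8>3; P3→Y gives 9>7]
(C,S,W): not NE [P1→A gives 8>3; P2→Q gives 8>1; P3→Y gives 9>4]
(D,P,X): not NE [P1→B gives 10>6; P3→W gives 8>0]
(D,P,Y): not NE [P2→S gives 9>1; P3→W gives 8>2]
(D,P,Z): not NE [P1→C gives 8>3; P2→S gives 5>2; P3→W gives 8>1]
(D,P,W): not NE [P1→A gives 7>4; P2→S gives 6>4]
(D,Q,X): not NE [P1→B gives 4>1; P2→P gives 6>1; P3→Y gives 9>7]
(D,Q,Y): not NE [P1→C gives 9>8]
(D,Q,Z): not NE [P1→C gives 9>3; P3→Y gives 9>2]
(D,Q,W): not NE [P1→C gives 8>3; P2→S gives 6>4; P3→Y gives 9>0]
(D,R,X): not NE [P2→P gives 6>1; P3→Z gives 9>5]
(D,R,Y): not NE [P1→A gives 9>3; P2→S gives 9>6; P3→Z gives 9>2]
(D,R,Z): not NE [P1→C gives 6>3; P2→S gives 5>3]
(D,R,W): not NE [P1→B gives 4>0; P3→Z gives 9>8]
(D,S,X): not NE [P1→B gives 8>7; P2→P gives 6>1; P3→W gives 11>7]
(D,S,Y): not NE [P3→W gives 11>4]
(D,S,Z): not NE [P3→W gives 11>8]
(D,S,W): not NE [P1→A gives 8>7]

PSNE = {(B,P,X)}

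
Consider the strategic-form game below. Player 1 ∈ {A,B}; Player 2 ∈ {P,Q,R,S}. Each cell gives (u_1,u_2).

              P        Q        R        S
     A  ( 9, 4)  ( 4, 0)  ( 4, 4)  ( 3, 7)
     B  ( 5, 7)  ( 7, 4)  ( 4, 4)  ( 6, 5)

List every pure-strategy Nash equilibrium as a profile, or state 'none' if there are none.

No pure NE.

(A,P): not NE [P2→S gives 7>4]
(A,Q): not NE [P1→B gives 7>4; P2→S gives 7>0]
(A,R): not NE [P2→S gives 7>4]
(A,S): not NE [P1→B gives 6>3]
(B,P): not NE [P1→A gives 9>5]
(B,Q): not NE [P2→P gives 7>4]
(B,R): not NE [P2→P gives 7>4]
(B,S): not NE [P2→P gives 7>5]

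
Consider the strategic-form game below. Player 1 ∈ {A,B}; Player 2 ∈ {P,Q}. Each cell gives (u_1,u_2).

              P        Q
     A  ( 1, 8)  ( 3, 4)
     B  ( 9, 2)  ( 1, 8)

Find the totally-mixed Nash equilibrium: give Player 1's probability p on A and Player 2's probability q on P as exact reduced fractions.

(p,q) = (3/5, 1/5)

P1 indiff ⇒ q·1+(1-q)·3 = q·9+(1-q)·1 ⇒ q(-8) = (1-q)(-2) ⇒ q = 1/5
P2 indiff ⇒ p·8+(1-p)·2 = p·4+(1-p)·8 ⇒ p(4) = (1-p)(6) ⇒ p = 3/5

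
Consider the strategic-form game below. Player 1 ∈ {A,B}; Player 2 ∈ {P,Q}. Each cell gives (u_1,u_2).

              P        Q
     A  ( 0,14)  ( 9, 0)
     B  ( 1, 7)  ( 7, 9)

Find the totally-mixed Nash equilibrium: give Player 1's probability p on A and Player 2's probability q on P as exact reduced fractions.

P1 mixes 1/8 on A; P2 mixes 2/3 on P

P1 indiff ⇒ q·0+(1-q)·9 = q·1+(1-q)·7 ⇒ q(-1) = (1-q)(-2) ⇒ q = 2/3
P2 indiff ⇒ p·14+(1-p)·7 = p·0+(1-p)·9 ⇒ p(14) = (1-p)(2) ⇒ p = 1/8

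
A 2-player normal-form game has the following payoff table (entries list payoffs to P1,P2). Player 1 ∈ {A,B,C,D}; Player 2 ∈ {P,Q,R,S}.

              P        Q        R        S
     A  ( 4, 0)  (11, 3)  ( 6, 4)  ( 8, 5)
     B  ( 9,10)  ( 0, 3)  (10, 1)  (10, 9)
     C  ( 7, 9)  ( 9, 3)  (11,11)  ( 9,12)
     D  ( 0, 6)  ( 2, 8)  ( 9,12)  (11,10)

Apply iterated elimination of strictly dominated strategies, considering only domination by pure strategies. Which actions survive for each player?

P2 drop Q (S beats it: A:5>3 B:9>3 C:12>3 D:10>8)
P1 drop A (B beats it: P:9>4 R:10>6 S:10>8)
P1→{B,C,D} P2→{P,R,S}

IESDS → P1:{B,C,D} P2:{P,R,S}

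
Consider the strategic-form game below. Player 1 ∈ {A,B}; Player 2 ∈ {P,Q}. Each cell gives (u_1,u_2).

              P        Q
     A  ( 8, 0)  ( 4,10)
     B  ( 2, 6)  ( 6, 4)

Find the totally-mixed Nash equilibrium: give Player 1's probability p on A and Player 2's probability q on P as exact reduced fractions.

P1 mixes 1/6 on A; P2 mixes 1/4 on P

P1 indiff ⇒ q·8+(1-q)·4 = q·2+(1-q)·6 ⇒ q(6) = (1-q)(2) ⇒ q = 1/4
P2 indiff ⇒ p·0+(1-p)·6 = p·10+(1-p)·4 ⇒ p(-10) = (1-p)(-2) ⇒ p = 1/6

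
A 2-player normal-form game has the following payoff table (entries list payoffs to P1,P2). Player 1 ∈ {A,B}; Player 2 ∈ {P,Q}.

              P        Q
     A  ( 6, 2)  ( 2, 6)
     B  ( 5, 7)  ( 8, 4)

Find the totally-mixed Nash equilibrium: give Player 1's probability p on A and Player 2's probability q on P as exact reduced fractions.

P1 indiff ⇒ q·6+(1-q)·2 = q·5+(1-q)·8 ⇒ q(1) = (1-q)(6) ⇒ q = 6/7
P2 indiff ⇒ p·2+(1-p)·7 = p·6+(1-p)·4 ⇒ p(-4) = (1-p)(-3) ⇒ p = 3/7

p=3/7, q=6/7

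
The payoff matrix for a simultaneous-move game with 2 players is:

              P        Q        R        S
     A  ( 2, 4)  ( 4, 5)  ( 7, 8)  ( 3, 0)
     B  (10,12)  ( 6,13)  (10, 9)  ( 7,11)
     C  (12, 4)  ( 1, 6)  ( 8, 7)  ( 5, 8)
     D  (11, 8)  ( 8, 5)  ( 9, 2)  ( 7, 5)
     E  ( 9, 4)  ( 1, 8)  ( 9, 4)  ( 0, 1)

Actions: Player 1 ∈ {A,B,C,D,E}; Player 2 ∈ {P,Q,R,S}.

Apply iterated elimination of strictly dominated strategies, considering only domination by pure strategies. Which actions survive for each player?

P1 drop A (B beats it: P:10>2 Q:6>4 R:10>7 S:7>3)
P1 drop E (B beats it: P:10>9 Q:6>1 R:10>9 S:7>0)
P2 drop R (S beats it: B:11>9 C:8>7 D:5>2)
P1→{B,C,D} P2→{P,Q,S}

IESDS → P1:{B,C,D} P2:{P,Q,S}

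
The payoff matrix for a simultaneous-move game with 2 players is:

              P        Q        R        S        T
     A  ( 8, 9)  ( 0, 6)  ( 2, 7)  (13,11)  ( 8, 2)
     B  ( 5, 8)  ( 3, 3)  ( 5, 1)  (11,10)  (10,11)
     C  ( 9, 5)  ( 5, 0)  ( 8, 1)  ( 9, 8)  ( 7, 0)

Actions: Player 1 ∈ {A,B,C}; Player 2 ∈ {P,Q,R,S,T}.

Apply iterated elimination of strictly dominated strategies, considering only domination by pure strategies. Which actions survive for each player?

Survivors P1:{A,B} P2:{S,T}

P2 drop P (S beats it: A:11>9 B:10>8 C:8>5)
P2 drop Q (S beats it: A:11>6 B:10>3 C:8>0)
P2 drop R (S beats it: A:11>7 B:10>1 C:8>1)
P1 drop C (A beats it: S:13>9 T:8>7)
P1→{A,B} P2→{S,T}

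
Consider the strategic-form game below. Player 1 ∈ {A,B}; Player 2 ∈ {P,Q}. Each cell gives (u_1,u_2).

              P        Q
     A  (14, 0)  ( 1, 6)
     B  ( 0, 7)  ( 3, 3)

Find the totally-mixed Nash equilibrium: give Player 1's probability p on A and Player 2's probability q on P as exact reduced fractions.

(p,q) = (2/5, 1/8)

P1 indiff ⇒ q·14+(1-q)·1 = q·0+(1-q)·3 ⇒ q(14) = (1-q)(2) ⇒ q = 1/8
P2 indiff ⇒ p·0+(1-p)·7 = p·6+(1-p)·3 ⇒ p(-6) = (1-p)(-4) ⇒ p = 2/5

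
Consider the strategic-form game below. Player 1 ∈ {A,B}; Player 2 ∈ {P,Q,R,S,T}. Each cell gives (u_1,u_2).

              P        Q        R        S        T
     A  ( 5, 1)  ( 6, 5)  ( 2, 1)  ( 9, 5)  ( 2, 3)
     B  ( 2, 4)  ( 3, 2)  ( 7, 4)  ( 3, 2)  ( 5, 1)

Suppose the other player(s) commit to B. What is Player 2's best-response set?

argmax u_2 = {P,R}

u_2(P vs B) = 4
u_2(Q vs B) = 2
u_2(R vs B) = 4
u_2(S vs B) = 2
u_2(T vs B) = 1
max payoff 4 at {P,R}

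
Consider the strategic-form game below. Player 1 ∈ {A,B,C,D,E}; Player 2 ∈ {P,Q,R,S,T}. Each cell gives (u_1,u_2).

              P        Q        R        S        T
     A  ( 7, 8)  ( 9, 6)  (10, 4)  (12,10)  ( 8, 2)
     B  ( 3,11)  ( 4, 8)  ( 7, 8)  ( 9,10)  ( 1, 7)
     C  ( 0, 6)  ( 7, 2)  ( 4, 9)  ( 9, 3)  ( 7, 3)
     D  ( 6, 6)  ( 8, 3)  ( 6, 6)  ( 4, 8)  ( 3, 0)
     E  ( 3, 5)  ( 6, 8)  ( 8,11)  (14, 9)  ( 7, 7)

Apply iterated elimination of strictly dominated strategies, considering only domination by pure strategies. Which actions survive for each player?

IESDS → P1:{A,E} P2:{R,S}

P1 drop B (A beats it: P:7>3 Q:9>4 R:10>7 S:12>9 T:8>1)
P1 drop C (A beats it: P:7>0 Q:9>7 R:10>4 S:12>9 T:8>7)
P1 drop D (A beats it: P:7>6 Q:9>8 R:10>6 S:12>4 T:8>3)
P2 drop P (S beats it: A:10>8 E:9>5)
P2 drop Q (S beats it: A:10>6 E:9>8)
P2 drop T (R beats it: A:4>2 E:11>7)
P1→{A,E} P2→{R,S}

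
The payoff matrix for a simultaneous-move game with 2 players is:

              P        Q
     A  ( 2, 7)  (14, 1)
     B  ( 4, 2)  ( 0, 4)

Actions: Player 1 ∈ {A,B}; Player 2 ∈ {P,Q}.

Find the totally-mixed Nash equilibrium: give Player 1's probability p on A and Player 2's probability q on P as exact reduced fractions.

P1 indiff ⇒ q·2+(1-q)·14 = q·4+(1-q)·0 ⇒ q(-2) = (1-q)(-14) ⇒ q = 7/8
P2 indiff ⇒ p·7+(1-p)·2 = p·1+(1-p)·4 ⇒ p(6) = (1-p)(2) ⇒ p = 1/4

(p,q) = (1/4, 7/8)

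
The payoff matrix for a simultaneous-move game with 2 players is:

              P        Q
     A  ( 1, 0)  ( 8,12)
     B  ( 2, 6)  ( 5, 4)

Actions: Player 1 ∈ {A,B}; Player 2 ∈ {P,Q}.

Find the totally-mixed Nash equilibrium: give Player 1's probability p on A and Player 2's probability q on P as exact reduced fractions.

p=1/7, q=3/4

P1 indiff ⇒ q·1+(1-q)·8 = q·2+(1-q)·5 ⇒ q(-1) = (1-q)(-3) ⇒ q = 3/4
P2 indiff ⇒ p·0+(1-p)·6 = p·12+(1-p)·4 ⇒ p(-12) = (1-p)(-2) ⇒ p = 1/7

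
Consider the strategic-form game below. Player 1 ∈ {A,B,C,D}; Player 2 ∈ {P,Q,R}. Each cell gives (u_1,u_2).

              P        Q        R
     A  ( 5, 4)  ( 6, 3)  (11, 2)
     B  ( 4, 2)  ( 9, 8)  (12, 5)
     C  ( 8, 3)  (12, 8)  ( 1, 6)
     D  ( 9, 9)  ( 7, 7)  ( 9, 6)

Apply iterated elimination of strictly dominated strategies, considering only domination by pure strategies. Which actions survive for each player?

Remaining: P1:{C,D} P2:{P,Q}

P2 drop R (Q beats it: A:3>2 B:8>5 C:8>6 D:7>6)
P1 drop A (C beats it: P:8>5 Q:12>6)
P1 drop B (C beats it: P:8>4 Q:12>9)
P1→{C,D} P2→{P,Q}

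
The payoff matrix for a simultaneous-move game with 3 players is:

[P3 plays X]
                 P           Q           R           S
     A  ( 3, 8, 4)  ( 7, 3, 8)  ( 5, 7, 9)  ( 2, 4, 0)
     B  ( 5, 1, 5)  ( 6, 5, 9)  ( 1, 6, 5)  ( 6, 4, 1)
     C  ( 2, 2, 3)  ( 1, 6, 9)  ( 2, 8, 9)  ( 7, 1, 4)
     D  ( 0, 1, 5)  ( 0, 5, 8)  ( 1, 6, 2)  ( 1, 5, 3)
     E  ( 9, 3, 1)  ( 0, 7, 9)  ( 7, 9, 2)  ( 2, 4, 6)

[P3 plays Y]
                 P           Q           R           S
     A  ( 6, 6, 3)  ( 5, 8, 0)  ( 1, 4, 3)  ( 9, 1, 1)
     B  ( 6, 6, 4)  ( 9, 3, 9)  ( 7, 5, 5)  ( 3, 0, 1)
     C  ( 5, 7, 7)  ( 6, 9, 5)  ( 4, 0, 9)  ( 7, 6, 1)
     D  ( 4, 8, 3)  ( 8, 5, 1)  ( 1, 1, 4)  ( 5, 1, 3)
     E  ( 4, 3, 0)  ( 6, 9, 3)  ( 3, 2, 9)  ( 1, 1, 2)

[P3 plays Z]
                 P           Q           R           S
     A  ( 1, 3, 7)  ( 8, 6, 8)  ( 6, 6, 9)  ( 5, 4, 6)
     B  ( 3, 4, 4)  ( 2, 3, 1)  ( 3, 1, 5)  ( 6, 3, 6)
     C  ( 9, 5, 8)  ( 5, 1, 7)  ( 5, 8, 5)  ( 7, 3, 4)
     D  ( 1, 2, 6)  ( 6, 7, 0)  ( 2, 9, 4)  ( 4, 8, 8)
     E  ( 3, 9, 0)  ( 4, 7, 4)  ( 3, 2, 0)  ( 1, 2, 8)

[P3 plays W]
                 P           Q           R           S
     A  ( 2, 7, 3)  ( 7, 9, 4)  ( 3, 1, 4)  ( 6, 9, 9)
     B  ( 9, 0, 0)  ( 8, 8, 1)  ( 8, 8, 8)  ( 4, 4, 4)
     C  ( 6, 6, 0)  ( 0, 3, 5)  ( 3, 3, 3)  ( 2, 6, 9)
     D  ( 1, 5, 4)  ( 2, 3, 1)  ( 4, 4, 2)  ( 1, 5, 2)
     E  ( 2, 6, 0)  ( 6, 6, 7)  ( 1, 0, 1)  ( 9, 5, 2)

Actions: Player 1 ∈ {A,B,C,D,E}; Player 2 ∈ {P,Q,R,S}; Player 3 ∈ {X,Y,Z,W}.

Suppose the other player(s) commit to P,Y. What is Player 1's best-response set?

u_1(A vs P,Y) = 6
u_1(B vs P,Y) = 6
u_1(C vs P,Y) = 5
u_1(D vs P,Y) = 4
u_1(E vs P,Y) = 4
max payoff 6 at {A,B}

BR_1 = {A,B}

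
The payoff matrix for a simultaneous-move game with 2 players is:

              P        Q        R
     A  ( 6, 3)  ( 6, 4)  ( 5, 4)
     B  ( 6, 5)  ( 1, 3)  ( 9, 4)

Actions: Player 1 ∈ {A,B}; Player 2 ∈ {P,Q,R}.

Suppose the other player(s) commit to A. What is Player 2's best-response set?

P2 best: {Q,R}

u_2(P vs A) = 3
u_2(Q vs A) = 4
u_2(R vs A) = 4
max payoff 4 at {Q,R}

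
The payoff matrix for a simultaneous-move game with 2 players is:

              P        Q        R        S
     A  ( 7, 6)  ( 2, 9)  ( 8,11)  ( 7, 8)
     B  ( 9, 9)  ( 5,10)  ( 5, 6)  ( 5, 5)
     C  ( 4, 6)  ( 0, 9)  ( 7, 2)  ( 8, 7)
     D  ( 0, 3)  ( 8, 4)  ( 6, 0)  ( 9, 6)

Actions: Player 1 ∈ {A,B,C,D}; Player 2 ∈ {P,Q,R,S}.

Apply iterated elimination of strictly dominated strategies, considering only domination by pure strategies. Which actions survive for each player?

P2 drop P (Q beats it: A:9>6 B:10>9 C:9>6 D:4>3)
P1 drop B (D beats it: Q:8>5 R:6>5 S:9>5)
P1→{A,C,D} P2→{Q,R,S}

Remaining: P1:{A,C,D} P2:{Q,R,S}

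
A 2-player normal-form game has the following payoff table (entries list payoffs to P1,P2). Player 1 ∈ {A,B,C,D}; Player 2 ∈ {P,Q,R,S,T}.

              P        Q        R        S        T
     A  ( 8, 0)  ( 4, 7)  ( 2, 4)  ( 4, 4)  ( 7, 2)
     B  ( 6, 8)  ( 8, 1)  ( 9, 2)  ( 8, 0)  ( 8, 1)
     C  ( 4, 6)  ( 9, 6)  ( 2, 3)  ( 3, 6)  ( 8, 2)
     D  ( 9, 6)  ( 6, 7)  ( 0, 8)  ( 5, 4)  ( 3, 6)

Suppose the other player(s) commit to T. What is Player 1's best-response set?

argmax u_1 = {B,C}

u_1(A vs T) = 7
u_1(B vs T) = 8
u_1(C vs T) = 8
u_1(D vs T) = 3
max payoff 8 at {B,C}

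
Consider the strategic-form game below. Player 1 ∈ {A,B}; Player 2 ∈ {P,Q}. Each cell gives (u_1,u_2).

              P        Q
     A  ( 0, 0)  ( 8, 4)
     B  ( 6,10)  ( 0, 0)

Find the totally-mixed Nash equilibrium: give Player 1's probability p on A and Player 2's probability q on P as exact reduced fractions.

P1 indiff ⇒ q·0+(1-q)·8 = q·6+(1-q)·0 ⇒ q(-6) = (1-q)(-8) ⇒ q = 4/7
P2 indiff ⇒ p·0+(1-p)·10 = p·4+(1-p)·0 ⇒ p(-4) = (1-p)(-10) ⇒ p = 5/7

P1 mixes 5/7 on A; P2 mixes 4/7 on P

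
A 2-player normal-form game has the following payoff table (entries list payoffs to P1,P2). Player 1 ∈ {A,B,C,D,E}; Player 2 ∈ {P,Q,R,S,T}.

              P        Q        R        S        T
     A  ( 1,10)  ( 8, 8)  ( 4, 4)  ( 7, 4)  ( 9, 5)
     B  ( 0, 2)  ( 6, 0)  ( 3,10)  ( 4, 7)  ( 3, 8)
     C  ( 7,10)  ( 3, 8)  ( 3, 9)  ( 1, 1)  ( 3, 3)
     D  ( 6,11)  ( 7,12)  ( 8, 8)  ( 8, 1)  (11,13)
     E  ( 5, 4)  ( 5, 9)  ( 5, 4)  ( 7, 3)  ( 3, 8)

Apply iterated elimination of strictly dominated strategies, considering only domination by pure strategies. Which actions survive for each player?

Survivors P1:{A,C,D} P2:{P,Q,T}

P1 drop B (A beats it: P:1>0 Q:8>6 R:4>3 S:7>4 T:9>3)
P1 drop E (D beats it: P:6>5 Q:7>5 R:8>5 S:8>7 T:11>3)
P2 drop R (P beats it: A:10>4 C:10>9 D:11>8)
P2 drop S (P beats it: A:10>4 C:10>1 D:11>1)
P1→{A,C,D} P2→{P,Q,T}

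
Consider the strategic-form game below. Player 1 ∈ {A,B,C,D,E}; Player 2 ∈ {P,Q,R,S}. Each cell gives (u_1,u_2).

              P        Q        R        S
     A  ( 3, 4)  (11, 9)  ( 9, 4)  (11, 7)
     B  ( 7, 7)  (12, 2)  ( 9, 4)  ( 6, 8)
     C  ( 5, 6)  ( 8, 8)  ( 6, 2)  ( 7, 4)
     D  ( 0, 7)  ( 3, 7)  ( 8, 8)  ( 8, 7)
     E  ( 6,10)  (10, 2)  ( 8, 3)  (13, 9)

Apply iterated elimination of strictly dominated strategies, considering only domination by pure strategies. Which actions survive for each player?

Survivors P1:{A,B,E} P2:{P,Q,S}

P1 drop C (E beats it: P:6>5 Q:10>8 R:8>6 S:13>7)
P1 drop D (A beats it: P:3>0 Q:11>3 R:9>8 S:11>8)
P2 drop R (S beats it: A:7>4 B:8>4 E:9>3)
P1→{A,B,E} P2→{P,Q,S}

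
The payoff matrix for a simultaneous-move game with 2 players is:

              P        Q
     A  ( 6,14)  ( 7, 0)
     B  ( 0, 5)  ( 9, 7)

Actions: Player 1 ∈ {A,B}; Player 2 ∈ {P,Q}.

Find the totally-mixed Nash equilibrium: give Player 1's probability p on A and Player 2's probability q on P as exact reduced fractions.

(p,q) = (1/8, 1/4)

P1 indiff ⇒ q·6+(1-q)·7 = q·0+(1-q)·9 ⇒ q(6) = (1-q)(2) ⇒ q = 1/4
P2 indiff ⇒ p·14+(1-p)·5 = p·0+(1-p)·7 ⇒ p(14) = (1-p)(2) ⇒ p = 1/8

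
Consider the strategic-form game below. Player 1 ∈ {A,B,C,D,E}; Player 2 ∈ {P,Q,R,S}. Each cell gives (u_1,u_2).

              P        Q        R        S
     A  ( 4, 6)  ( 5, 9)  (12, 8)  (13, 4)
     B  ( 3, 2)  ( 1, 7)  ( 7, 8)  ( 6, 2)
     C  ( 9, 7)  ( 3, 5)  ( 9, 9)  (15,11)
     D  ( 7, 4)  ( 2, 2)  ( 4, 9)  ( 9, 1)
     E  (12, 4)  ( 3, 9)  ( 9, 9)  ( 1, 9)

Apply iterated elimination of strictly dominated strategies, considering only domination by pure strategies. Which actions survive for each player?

Survivors P1:{A,C} P2:{Q,R,S}

P1 drop B (A beats it: P:4>3 Q:5>1 R:12>7 S:13>6)
P1 drop D (C beats it: P:9>7 Q:3>2 R:9>4 S:15>9)
P2 drop P (R beats it: A:8>6 C:9>7 E:9>4)
P1 drop E (A beats it: Q:5>3 R:12>9 S:13>1)
P1→{A,C} P2→{Q,R,S}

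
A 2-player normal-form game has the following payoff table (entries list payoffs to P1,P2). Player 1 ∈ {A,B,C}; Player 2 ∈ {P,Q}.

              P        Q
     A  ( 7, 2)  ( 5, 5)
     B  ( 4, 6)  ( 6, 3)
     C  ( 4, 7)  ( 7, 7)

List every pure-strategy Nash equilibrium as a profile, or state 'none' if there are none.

NE set: (C,Q)

(A,P): not NE [P2→Q gives 5>2]
(A,Q): not NE [P1→C gives 7>5]
(B,P): not NE [P1→A gives 7>4]
(B,Q): not NE [P1→C gives 7>6; P2→P gives 6>3]
(C,P): not NE [P1→A gives 7>4]
(C,Q): NE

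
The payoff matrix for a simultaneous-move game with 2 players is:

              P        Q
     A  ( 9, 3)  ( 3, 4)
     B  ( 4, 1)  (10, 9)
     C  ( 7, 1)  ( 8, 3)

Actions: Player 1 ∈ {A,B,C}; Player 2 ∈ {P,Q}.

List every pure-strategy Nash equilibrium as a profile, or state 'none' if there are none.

(A,P): not NE [P2→Q gives 4>3]
(A,Q): not NE [P1→B gives 10>3]
(B,P): not NE [P1→A gives 9>4; P2→Q gives 9>1]
(B,Q): NE
(C,P): not NE [P1→A gives 9>7; P2→Q gives 3>1]
(C,Q): not NE [P1→B gives 10>8]

NE set: (B,Q)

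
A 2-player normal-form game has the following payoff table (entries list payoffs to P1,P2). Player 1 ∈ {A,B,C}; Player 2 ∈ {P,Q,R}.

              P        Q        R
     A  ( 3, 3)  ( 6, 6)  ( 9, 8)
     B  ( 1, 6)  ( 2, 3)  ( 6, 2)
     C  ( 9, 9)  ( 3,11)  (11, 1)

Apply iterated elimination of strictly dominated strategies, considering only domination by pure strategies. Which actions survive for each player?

Survivors P1:{A,C} P2:{Q,R}

P1 drop B (A beats it: P:3>1 Q:6>2 R:9>6)
P2 drop P (Q beats it: A:6>3 C:11>9)
P1→{A,C} P2→{Q,R}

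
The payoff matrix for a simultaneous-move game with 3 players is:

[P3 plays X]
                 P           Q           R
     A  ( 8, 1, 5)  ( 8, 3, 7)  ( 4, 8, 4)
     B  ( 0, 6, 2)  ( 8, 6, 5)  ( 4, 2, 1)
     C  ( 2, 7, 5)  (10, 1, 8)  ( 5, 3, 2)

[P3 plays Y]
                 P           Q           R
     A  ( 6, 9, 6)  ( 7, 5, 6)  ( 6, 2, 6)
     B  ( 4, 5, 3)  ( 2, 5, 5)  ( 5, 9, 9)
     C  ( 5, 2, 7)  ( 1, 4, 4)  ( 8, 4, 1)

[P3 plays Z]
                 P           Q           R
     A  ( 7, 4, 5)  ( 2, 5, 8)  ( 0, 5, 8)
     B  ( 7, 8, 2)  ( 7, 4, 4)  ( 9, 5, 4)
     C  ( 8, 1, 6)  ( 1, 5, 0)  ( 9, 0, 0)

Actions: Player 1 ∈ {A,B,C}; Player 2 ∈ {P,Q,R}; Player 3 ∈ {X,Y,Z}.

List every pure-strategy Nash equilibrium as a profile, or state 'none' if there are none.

NE set: (A,P,Y)

(A,P,X): not NE [P2→R gives 8>1; P3→Y gives 6>5]
(A,P,Y): NE
(A,P,Z): not NE [P1→C gives 8>7; P2→R gives 5>4; P3→Y gives 6>5]
(A,Q,X): not NE [P1→C gives 10>8; P2→R gives 8>3; P3→Z gives 8>7]
(A,Q,Y): not NE [P2→P gives 9>5; P3→Z gives 8>6]
(A,Q,Z): not NE [P1→B gives 7>2]
(A,R,X): not NE [P1→C gives 5>4; P3→Z gives 8>4]
(A,R,Y): not NE [P1→C gives 8>6; P2→P gives 9>2; P3→Z gives 8>6]
(A,R,Z): not NE [P1→C gives 9>0]
(B,P,X): not NE [P1→A gives 8>0; P3→Y gives 3>2]
(B,P,Y): not NE [P1→A gives 6>4; P2→R gives 9>5]
(B,P,Z): not NE [P1→C gives 8>7; P3→Y gives 3>2]
(B,Q,X): not NE [P1→C gives 10>8]
(B,Q,Y): not NE [P1→A gives 7>2; P2→R gives 9>5]
(B,Q,Z): not NE [P2→P gives 8>4; P3→Y gives 5>4]
(B,R,X): not NE [P1→C gives 5>4; P2→Q gives 6>2; P3→Y gives 9>1]
(B,R,Y): not NE [P1→C gives 8>5]
(B,R,Z): not NE [P2→P gives 8>5; P3→Y gives 9>4]
(C,P,X): not NE [P1→A gives 8>2; P3→Y gives 7>5]
(C,P,Y): not NE [P1→A gives 6>5; P2→R gives 4>2]
(C,P,Z): not NE [P2→Q gives 5>1; P3→Y gives 7>6]
(C,Q,X): not NE [P2→P gives 7>1]
(C,Q,Y): not NE [P1→A gives 7>1; P3→X gives 8>4]
(C,Q,Z): not NE [P1→B gives 7>1; P3→X gives 8>0]
(C,R,X): not NE [P2→P gives 7>3]
(C,R,Y): not NE [P3→X gives 2>1]
(C,R,Z): not NE [P2→Q gives 5>0; P3→X gives 2>0]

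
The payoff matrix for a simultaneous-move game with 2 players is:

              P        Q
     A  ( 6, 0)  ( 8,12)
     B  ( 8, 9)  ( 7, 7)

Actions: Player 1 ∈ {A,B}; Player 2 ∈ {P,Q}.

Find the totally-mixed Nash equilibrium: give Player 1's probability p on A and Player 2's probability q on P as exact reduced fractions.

P1 indiff ⇒ q·6+(1-q)·8 = q·8+(1-q)·7 ⇒ q(-2) = (1-q)(-1) ⇒ q = 1/3
P2 indiff ⇒ p·0+(1-p)·9 = p·12+(1-p)·7 ⇒ p(-12) = (1-p)(-2) ⇒ p = 1/7

(p,q) = (1/7, 1/3)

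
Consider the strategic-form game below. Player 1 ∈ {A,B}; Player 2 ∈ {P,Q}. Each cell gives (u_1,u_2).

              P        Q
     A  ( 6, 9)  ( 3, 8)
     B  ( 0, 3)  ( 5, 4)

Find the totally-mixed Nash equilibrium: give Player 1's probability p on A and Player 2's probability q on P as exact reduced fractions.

(p,q) = (1/2, 1/4)

P1 indiff ⇒ q·6+(1-q)·3 = q·0+(1-q)·5 ⇒ q(6) = (1-q)(2) ⇒ q = 1/4
P2 indiff ⇒ p·9+(1-p)·3 = p·8+(1-p)·4 ⇒ p(1) = (1-p)(1) ⇒ p = 1/2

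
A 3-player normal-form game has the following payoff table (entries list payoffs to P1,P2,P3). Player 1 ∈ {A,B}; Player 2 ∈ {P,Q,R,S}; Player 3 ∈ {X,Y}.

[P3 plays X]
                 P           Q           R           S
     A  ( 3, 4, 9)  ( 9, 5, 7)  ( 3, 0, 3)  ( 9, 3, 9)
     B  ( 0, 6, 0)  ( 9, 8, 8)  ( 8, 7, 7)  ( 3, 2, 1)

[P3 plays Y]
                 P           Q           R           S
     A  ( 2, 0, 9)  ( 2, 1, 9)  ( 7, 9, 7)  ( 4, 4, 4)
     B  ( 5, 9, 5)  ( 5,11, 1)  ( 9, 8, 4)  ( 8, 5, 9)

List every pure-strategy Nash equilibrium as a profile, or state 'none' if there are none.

(A,P,X): not NE [P2→Q gives 5>4]
(A,P,Y): not NE [P1→B gives 5>2; P2→R gives 9>0]
(A,Q,X): not NE [P3→Y gives 9>7]
(A,Q,Y): not NE [P1→B gives 5>2; P2→R gives 9>1]
(A,R,X): not NE [P1→B gives 8>3; P2→Q gives 5>0; P3→Y gives 7>3]
(A,R,Y): not NE [P1→B gives 9>7]
(A,S,X): not NE [P2→Q gives 5>3]
(A,S,Y): not NE [P1→B gives 8>4; P2→R gives 9>4; P3→X gives 9>4]
(B,P,X): not NE [P1→A gives 3>0; P2→Q gives 8>6; P3→Y gives 5>0]
(B,P,Y): not NE [P2→Q gives 11>9]
(B,Q,X): NE
(B,Q,Y): not NE [P3→X gives 8>1]
(B,R,X): not NE [P2→Q gives 8>7]
(B,R,Y): not NE [P2→Q gives 11>8; P3→X gives 7>4]
(B,S,X): not NE [P1→A gives 9>3; P2→Q gives 8>2; P3→Y gives 9>1]
(B,S,Y): not NE [P2→Q gives 11>5]

PSNE = {(B,Q,X)}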